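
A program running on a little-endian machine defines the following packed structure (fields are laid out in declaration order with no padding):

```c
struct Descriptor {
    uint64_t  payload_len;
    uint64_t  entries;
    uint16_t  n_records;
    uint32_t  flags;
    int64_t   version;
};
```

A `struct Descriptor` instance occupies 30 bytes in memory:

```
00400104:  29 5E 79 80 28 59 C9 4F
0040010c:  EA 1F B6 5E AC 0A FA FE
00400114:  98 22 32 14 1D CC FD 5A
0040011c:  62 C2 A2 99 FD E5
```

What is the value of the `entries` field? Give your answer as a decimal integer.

`entries` follows `payload_len` (8 bytes), so it starts at byte offset 8 and occupies 8 bytes.
Bytes at offsets 8..15: EA 1F B6 5E AC 0A FA FE.
Little-endian stores the least-significant byte at the lowest address.
Reassemble most-significant byte first: FE FA 0A AC 5E B6 1F EA → 0xFEFA0AAC5EB61FEA.
0xFEFA0AAC5EB61FEA = 18373009365251006442.

18373009365251006442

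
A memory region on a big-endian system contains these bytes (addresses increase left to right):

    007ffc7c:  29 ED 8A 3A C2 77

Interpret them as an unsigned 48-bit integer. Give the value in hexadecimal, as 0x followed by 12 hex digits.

Big-endian stores the most-significant byte at the lowest address.
The bytes are already most-significant first: 0x29ED8A3AC277.

0x29ED8A3AC277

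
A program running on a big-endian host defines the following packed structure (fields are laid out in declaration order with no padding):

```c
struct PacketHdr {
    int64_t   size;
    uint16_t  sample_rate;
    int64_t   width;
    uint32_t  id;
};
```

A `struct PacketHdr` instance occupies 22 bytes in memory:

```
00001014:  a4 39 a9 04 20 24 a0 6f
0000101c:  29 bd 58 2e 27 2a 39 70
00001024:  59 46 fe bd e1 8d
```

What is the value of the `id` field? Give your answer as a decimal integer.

4273856909

`id` follows `size` (8 B), `sample_rate` (2 B), `width` (8 B), so it starts at offset 8 + 2 + 8 = 18 and occupies 4 bytes.
Bytes at offsets 18..21: FE BD E1 8D.
Big-endian stores the most-significant byte at the lowest address.
The bytes are already most-significant first: 0xFEBDE18D.
0xFEBDE18D = 4273856909.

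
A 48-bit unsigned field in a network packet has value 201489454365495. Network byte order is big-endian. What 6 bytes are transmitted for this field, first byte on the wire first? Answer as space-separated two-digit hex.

B7 40 EB 5A 7B 37

201489454365495 in hexadecimal, padded to 48 bits, is 0xB740EB5A7B37.
Split into bytes (most-significant first): B7 40 EB 5A 7B 37.
In big-endian order the high byte comes first in memory.
So the memory order matches the most-significant-first order: B7 40 EB 5A 7B 37.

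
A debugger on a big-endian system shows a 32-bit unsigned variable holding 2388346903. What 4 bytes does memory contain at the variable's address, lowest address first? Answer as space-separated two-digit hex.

8E 5B 48 17

2388346903 in hexadecimal, padded to 32 bits, is 0x8E5B4817.
Split into bytes (most-significant first): 8E 5B 48 17.
In big-endian order the high byte comes first in memory.
So the memory order matches the most-significant-first order: 8E 5B 48 17.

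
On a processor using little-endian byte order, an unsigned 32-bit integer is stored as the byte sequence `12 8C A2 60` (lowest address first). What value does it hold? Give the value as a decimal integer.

In little-endian order the low byte comes first in memory.
Reassemble most-significant byte first: 60 A2 8C 12 → 0x60A28C12.
0x60A28C12 = 1621265426.

1621265426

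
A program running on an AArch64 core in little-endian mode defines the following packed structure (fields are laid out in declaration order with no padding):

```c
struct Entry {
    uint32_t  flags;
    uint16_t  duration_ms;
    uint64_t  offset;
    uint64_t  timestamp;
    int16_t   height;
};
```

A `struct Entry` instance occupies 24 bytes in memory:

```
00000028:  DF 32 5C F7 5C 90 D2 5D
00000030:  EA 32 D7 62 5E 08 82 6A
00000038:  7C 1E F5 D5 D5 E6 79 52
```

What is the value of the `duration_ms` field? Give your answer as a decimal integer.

36956

`duration_ms` follows `flags` (4 bytes), so it starts at byte offset 4 and occupies 2 bytes.
Bytes at offsets 4..5: 5C 90.
Little-endian: lowest address holds the least-significant byte.
Reassemble most-significant byte first: 90 5C → 0x905C.
0x905C = 36956.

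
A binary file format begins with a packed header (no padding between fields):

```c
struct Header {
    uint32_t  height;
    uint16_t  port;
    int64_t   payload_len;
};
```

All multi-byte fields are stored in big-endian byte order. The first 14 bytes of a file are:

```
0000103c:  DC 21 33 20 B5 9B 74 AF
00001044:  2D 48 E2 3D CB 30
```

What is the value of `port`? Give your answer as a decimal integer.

46491

`port` follows `height` (4 bytes), so it starts at byte offset 4 and occupies 2 bytes.
Bytes at offsets 4..5: B5 9B.
In big-endian order the high byte comes first in memory.
The bytes are already most-significant first: 0xB59B.
0xB59B = 46491.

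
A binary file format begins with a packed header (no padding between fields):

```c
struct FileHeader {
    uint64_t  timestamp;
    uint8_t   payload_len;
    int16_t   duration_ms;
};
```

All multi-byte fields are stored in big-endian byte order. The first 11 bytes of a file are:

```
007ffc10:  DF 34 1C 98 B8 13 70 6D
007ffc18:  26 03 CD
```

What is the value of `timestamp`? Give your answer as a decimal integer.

`timestamp` is the first field, at byte offset 0, occupying 8 bytes.
Bytes at offsets 0..7: DF 34 1C 98 B8 13 70 6D.
In big-endian order the high byte comes first in memory.
The bytes are already most-significant first: 0xDF341C98B813706D.
0xDF341C98B813706D = 16083511611495772269.

16083511611495772269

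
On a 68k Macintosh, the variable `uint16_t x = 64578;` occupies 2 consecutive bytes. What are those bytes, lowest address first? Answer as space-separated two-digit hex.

64578 in hexadecimal, padded to 16 bits, is 0xFC42.
Split into bytes (most-significant first): FC 42.
Big-endian stores the most-significant byte at the lowest address.
So the memory order matches the most-significant-first order: FC 42.

FC 42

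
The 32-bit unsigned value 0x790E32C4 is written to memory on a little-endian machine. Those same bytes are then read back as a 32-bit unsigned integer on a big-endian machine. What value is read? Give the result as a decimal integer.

3291614841

Stored little-endian, the bytes at ascending addresses are C4 32 0E 79.
Read back as big-endian, the last byte is least significant, giving 0xC4320E79.
0xC4320E79 = 3291614841.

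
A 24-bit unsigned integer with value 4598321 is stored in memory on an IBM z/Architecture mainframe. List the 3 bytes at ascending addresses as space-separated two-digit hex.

46 2A 31

4598321 in hexadecimal, padded to 24 bits, is 0x462A31.
Split into bytes (most-significant first): 46 2A 31.
In big-endian order the high byte comes first in memory.
So the memory order matches the most-significant-first order: 46 2A 31.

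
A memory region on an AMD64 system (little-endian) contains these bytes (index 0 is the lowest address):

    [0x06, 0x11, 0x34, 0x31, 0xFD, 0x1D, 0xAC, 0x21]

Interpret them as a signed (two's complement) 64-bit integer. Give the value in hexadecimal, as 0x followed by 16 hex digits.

0x21AC1DFD31341106

Little-endian stores the least-significant byte at the lowest address.
Reassemble most-significant byte first: 21 AC 1D FD 31 34 11 06 → 0x21AC1DFD31341106.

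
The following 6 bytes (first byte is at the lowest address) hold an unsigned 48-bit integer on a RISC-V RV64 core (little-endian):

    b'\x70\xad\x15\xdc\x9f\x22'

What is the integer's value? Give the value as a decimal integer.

38069987552624

Little-endian stores the least-significant byte at the lowest address.
Reassemble most-significant byte first: 22 9F DC 15 AD 70 → 0x229FDC15AD70.
0x229FDC15AD70 = 38069987552624.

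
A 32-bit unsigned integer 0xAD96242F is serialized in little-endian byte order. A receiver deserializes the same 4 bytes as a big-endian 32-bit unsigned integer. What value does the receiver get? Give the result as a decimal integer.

790927021

Stored little-endian, the bytes at ascending addresses are 2F 24 96 AD.
Read back as big-endian, the last byte is least significant, giving 0x2F2496AD.
0x2F2496AD = 790927021.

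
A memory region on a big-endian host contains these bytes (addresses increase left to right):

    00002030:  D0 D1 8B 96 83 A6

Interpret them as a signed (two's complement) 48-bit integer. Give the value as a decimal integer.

Big-endian: lowest address holds the most-significant byte.
The bytes are already most-significant first: 0xD0D18B9683A6.
Top bit is set, so as a signed 48-bit value this is 0xD0D18B9683A6 − 2^48 = -51876568071258.

-51876568071258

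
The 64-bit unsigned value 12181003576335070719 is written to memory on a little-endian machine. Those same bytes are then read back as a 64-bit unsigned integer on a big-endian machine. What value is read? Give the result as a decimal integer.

18443707253591509929

12181003576335070719 in 64-bit hexadecimal is 0xA90B9E370736F5FF.
Stored little-endian, the bytes at ascending addresses are FF F5 36 07 37 9E 0B A9.
Read back as big-endian, the last byte is least significant, giving 0xFFF53607379E0BA9.
0xFFF53607379E0BA9 = 18443707253591509929.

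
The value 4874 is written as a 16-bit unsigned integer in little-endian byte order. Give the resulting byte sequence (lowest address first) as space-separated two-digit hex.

0A 13

4874 in hexadecimal, padded to 16 bits, is 0x130A.
Split into bytes (most-significant first): 13 0A.
Little-endian: lowest address holds the least-significant byte.
So at ascending addresses the bytes are 0A 13.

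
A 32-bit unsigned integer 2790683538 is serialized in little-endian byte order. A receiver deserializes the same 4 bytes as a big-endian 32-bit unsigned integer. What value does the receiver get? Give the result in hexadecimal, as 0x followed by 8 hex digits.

0x927356A6

2790683538 in 32-bit hexadecimal is 0xA6567392.
Stored little-endian, the bytes at ascending addresses are 92 73 56 A6.
Read back as big-endian, the last byte is least significant, giving 0x927356A6.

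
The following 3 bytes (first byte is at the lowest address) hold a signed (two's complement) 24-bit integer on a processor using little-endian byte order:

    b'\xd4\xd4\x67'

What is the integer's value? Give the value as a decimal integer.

Little-endian: lowest address holds the least-significant byte.
Reassemble most-significant byte first: 67 D4 D4 → 0x67D4D4.
0x67D4D4 = 6804692.

6804692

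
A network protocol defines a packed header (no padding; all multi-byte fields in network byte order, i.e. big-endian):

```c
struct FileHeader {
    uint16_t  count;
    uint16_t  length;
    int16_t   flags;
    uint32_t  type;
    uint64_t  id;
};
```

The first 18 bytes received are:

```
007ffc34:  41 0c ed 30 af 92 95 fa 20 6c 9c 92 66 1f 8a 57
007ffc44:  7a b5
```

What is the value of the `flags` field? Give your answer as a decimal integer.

`flags` follows `count` (2 B), `length` (2 B), so it starts at offset 2 + 2 = 4 and occupies 2 bytes.
Bytes at offsets 4..5: AF 92.
Big-endian stores the most-significant byte at the lowest address.
The bytes are already most-significant first: 0xAF92.
Top bit is set, so as a signed 16-bit value this is 0xAF92 − 2^16 = -20590.

-20590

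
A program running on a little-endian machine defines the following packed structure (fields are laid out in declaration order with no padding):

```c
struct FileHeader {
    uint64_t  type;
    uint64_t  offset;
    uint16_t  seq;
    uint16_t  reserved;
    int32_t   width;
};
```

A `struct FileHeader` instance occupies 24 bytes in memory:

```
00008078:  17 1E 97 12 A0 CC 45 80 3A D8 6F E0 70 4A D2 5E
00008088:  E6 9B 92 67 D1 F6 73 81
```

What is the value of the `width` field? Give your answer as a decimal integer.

-2123106607

`width` follows `type` (8 B), `offset` (8 B), `seq` (2 B), `reserved` (2 B), so it starts at offset 8 + 8 + 2 + 2 = 20 and occupies 4 bytes.
Bytes at offsets 20..23: D1 F6 73 81.
Little-endian: lowest address holds the least-significant byte.
Reassemble most-significant byte first: 81 73 F6 D1 → 0x8173F6D1.
Top bit is set, so as a signed 32-bit value this is 0x8173F6D1 − 2^32 = -2123106607.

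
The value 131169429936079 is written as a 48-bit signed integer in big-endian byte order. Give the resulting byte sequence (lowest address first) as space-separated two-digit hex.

77 4C 43 46 D7 CF

131169429936079 in hexadecimal, padded to 48 bits, is 0x774C4346D7CF.
Split into bytes (most-significant first): 77 4C 43 46 D7 CF.
In big-endian order the high byte comes first in memory.
So the memory order matches the most-significant-first order: 77 4C 43 46 D7 CF.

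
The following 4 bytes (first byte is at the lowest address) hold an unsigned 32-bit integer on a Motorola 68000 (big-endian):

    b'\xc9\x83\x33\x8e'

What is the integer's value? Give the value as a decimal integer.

3380818830

Big-endian: lowest address holds the most-significant byte.
The bytes are already most-significant first: 0xC983338E.
0xC983338E = 3380818830.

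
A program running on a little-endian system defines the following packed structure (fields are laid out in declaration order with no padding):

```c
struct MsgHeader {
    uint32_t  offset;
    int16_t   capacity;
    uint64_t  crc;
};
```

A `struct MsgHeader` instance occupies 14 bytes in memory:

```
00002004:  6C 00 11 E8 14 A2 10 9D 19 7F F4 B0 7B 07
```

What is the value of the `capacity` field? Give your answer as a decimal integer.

-24044

`capacity` follows `offset` (4 bytes), so it starts at byte offset 4 and occupies 2 bytes.
Bytes at offsets 4..5: 14 A2.
Little-endian stores the least-significant byte at the lowest address.
Reassemble most-significant byte first: A2 14 → 0xA214.
Top bit is set, so as a signed 16-bit value this is 0xA214 − 2^16 = -24044.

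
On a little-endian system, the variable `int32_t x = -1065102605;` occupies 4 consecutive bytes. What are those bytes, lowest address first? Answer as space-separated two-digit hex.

Two's complement of -1065102605 in 32 bits: 1065102605 = 0x3F7C2D0D; invert → 0xC083D2F2; add 1 → 0xC083D2F3.
Split into bytes (most-significant first): C0 83 D2 F3.
Little-endian stores the least-significant byte at the lowest address.
So at ascending addresses the bytes are F3 D2 83 C0.

F3 D2 83 C0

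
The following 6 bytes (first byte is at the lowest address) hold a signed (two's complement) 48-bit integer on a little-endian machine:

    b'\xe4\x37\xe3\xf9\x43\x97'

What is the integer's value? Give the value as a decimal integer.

-115156765689884

Little-endian: lowest address holds the least-significant byte.
Reassemble most-significant byte first: 97 43 F9 E3 37 E4 → 0x9743F9E337E4.
Top bit is set, so as a signed 48-bit value this is 0x9743F9E337E4 − 2^48 = -115156765689884.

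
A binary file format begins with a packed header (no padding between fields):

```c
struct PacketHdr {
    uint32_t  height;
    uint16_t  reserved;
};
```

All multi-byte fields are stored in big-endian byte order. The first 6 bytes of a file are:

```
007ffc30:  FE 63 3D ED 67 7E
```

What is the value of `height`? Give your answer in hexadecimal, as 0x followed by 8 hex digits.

0xFE633DED

`height` is the first field, at byte offset 0, occupying 4 bytes.
Bytes at offsets 0..3: FE 63 3D ED.
In big-endian order the high byte comes first in memory.
The bytes are already most-significant first: 0xFE633DED.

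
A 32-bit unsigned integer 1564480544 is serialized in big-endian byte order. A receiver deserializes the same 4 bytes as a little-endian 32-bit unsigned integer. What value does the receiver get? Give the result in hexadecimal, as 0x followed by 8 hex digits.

1564480544 in 32-bit hexadecimal is 0x5D401420.
Stored big-endian, the bytes at ascending addresses are 5D 40 14 20.
Read back as little-endian, the first byte is least significant, giving 0x2014405D.

0x2014405D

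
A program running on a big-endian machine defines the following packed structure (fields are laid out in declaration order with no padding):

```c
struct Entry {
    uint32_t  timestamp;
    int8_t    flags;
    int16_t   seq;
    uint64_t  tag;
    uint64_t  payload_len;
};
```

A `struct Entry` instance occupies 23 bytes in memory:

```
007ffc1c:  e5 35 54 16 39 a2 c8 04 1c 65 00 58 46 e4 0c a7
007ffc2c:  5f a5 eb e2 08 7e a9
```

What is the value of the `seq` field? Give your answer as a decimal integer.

-23864

`seq` follows `timestamp` (4 B), `flags` (1 B), so it starts at offset 4 + 1 = 5 and occupies 2 bytes.
Bytes at offsets 5..6: A2 C8.
Big-endian stores the most-significant byte at the lowest address.
The bytes are already most-significant first: 0xA2C8.
Top bit is set, so as a signed 16-bit value this is 0xA2C8 − 2^16 = -23864.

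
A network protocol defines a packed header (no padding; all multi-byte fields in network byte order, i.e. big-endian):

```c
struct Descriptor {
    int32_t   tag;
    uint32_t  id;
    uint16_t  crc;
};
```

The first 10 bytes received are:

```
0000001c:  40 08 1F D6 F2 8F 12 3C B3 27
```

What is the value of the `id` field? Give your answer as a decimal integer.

4069462588

`id` follows `tag` (4 bytes), so it starts at byte offset 4 and occupies 4 bytes.
Bytes at offsets 4..7: F2 8F 12 3C.
Big-endian: lowest address holds the most-significant byte.
The bytes are already most-significant first: 0xF28F123C.
0xF28F123C = 4069462588.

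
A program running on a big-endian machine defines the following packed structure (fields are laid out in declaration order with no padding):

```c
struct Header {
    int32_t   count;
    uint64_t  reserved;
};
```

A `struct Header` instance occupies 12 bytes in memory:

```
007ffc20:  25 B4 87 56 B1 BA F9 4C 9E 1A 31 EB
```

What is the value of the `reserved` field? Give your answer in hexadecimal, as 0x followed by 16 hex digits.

0xB1BAF94C9E1A31EB

`reserved` follows `count` (4 bytes), so it starts at byte offset 4 and occupies 8 bytes.
Bytes at offsets 4..11: B1 BA F9 4C 9E 1A 31 EB.
In big-endian order the high byte comes first in memory.
The bytes are already most-significant first: 0xB1BAF94C9E1A31EB.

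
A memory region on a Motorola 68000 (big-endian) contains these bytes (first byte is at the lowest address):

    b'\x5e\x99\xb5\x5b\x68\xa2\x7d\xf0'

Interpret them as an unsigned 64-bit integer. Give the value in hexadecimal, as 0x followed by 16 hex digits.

Big-endian: lowest address holds the most-significant byte.
The bytes are already most-significant first: 0x5E99B55B68A27DF0.

0x5E99B55B68A27DF0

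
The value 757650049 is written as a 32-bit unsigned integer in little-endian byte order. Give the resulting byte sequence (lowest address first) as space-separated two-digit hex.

81 D2 28 2D

757650049 in hexadecimal, padded to 32 bits, is 0x2D28D281.
Split into bytes (most-significant first): 2D 28 D2 81.
Little-endian: lowest address holds the least-significant byte.
So at ascending addresses the bytes are 81 D2 28 2D.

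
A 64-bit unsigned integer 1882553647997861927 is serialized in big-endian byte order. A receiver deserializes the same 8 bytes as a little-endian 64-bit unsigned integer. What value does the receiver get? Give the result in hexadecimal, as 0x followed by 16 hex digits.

0x27408793912C201A

1882553647997861927 in 64-bit hexadecimal is 0x1A202C9193874027.
Stored big-endian, the bytes at ascending addresses are 1A 20 2C 91 93 87 40 27.
Read back as little-endian, the first byte is least significant, giving 0x27408793912C201A.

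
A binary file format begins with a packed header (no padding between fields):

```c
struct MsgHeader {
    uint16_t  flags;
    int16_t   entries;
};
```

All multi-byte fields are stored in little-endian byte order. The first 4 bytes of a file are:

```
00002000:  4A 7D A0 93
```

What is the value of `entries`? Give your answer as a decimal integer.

`entries` follows `flags` (2 bytes), so it starts at byte offset 2 and occupies 2 bytes.
Bytes at offsets 2..3: A0 93.
Little-endian: lowest address holds the least-significant byte.
Reassemble most-significant byte first: 93 A0 → 0x93A0.
Top bit is set, so as a signed 16-bit value this is 0x93A0 − 2^16 = -27744.

-27744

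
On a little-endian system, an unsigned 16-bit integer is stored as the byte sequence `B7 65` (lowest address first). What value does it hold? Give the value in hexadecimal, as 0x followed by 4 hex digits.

In little-endian order the low byte comes first in memory.
Reassemble most-significant byte first: 65 B7 → 0x65B7.

0x65B7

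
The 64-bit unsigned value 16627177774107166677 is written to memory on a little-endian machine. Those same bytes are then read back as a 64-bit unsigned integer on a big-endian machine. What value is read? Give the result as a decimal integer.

15386527554413969382

16627177774107166677 in 64-bit hexadecimal is 0xE6BF9A174AED87D5.
Stored little-endian, the bytes at ascending addresses are D5 87 ED 4A 17 9A BF E6.
Read back as big-endian, the last byte is least significant, giving 0xD587ED4A179ABFE6.
0xD587ED4A179ABFE6 = 15386527554413969382.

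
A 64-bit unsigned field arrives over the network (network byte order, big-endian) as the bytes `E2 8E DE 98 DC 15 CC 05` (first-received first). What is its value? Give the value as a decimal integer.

In big-endian order the high byte comes first in memory.
The bytes are already most-significant first: 0xE28EDE98DC15CC05.
0xE28EDE98DC15CC05 = 16325230447373437957.

16325230447373437957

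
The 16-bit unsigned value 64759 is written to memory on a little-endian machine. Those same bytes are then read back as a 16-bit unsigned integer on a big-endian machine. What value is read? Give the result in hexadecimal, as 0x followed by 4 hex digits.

0xF7FC

64759 in 16-bit hexadecimal is 0xFCF7.
Stored little-endian, the bytes at ascending addresses are F7 FC.
Read back as big-endian, the last byte is least significant, giving 0xF7FC.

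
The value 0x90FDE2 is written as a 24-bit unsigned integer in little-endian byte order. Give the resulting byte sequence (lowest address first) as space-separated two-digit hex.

Split into bytes (most-significant first): 90 FD E2.
In little-endian order the low byte comes first in memory.
So at ascending addresses the bytes are E2 FD 90.

E2 FD 90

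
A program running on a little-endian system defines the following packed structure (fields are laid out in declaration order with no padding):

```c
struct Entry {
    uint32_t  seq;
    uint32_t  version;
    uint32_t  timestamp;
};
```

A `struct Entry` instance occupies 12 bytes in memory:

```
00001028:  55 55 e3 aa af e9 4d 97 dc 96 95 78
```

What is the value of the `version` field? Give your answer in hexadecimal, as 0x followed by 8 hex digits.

0x974DE9AF

`version` follows `seq` (4 bytes), so it starts at byte offset 4 and occupies 4 bytes.
Bytes at offsets 4..7: AF E9 4D 97.
Little-endian stores the least-significant byte at the lowest address.
Reassemble most-significant byte first: 97 4D E9 AF → 0x974DE9AF.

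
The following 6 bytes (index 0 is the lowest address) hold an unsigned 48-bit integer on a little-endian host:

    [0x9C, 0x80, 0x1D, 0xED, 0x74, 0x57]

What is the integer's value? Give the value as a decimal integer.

96159705956508

Little-endian stores the least-significant byte at the lowest address.
Reassemble most-significant byte first: 57 74 ED 1D 80 9C → 0x5774ED1D809C.
0x5774ED1D809C = 96159705956508.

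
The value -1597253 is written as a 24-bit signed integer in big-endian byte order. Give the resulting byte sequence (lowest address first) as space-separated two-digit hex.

Two's complement of -1597253 in 24 bits: 1597253 = 0x185F45; invert → 0xE7A0BA; add 1 → 0xE7A0BB.
Split into bytes (most-significant first): E7 A0 BB.
In big-endian order the high byte comes first in memory.
So the memory order matches the most-significant-first order: E7 A0 BB.

E7 A0 BB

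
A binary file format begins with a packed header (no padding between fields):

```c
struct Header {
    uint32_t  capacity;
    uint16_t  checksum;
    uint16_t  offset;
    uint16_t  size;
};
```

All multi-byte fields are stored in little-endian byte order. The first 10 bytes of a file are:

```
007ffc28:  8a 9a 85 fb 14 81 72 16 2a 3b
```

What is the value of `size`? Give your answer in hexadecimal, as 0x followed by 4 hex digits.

0x3B2A

`size` follows `capacity` (4 B), `checksum` (2 B), `offset` (2 B), so it starts at offset 4 + 2 + 2 = 8 and occupies 2 bytes.
Bytes at offsets 8..9: 2A 3B.
Little-endian: lowest address holds the least-significant byte.
Reassemble most-significant byte first: 3B 2A → 0x3B2A.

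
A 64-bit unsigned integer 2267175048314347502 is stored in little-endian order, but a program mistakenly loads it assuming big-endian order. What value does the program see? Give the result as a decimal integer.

17212590403914528287

2267175048314347502 in 64-bit hexadecimal is 0x1F769FB1C667DFEE.
Stored little-endian, the bytes at ascending addresses are EE DF 67 C6 B1 9F 76 1F.
Read back as big-endian, the last byte is least significant, giving 0xEEDF67C6B19F761F.
0xEEDF67C6B19F761F = 17212590403914528287.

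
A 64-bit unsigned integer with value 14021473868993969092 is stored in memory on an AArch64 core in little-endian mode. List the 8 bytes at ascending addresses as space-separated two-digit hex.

C4 BB CE E4 31 48 96 C2

14021473868993969092 in hexadecimal, padded to 64 bits, is 0xC2964831E4CEBBC4.
Split into bytes (most-significant first): C2 96 48 31 E4 CE BB C4.
Little-endian: lowest address holds the least-significant byte.
So at ascending addresses the bytes are C4 BB CE E4 31 48 96 C2.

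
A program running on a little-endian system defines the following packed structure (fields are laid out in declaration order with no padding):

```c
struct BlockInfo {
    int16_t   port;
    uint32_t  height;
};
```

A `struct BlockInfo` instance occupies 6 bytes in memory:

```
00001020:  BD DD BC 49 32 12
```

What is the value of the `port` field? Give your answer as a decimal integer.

-8771

`port` is the first field, at byte offset 0, occupying 2 bytes.
Bytes at offsets 0..1: BD DD.
Little-endian stores the least-significant byte at the lowest address.
Reassemble most-significant byte first: DD BD → 0xDDBD.
Top bit is set, so as a signed 16-bit value this is 0xDDBD − 2^16 = -8771.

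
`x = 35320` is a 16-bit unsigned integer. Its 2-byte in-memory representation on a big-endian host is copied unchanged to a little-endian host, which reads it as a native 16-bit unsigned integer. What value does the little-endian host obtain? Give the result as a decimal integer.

35320 in 16-bit hexadecimal is 0x89F8.
Stored big-endian, the bytes at ascending addresses are 89 F8.
Read back as little-endian, the first byte is least significant, giving 0xF889.
0xF889 = 63625.

63625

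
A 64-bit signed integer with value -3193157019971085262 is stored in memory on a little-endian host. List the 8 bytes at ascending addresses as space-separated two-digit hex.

32 1C 94 C0 9B A0 AF D3

Two's complement of -3193157019971085262 in 64 bits: 3193157019971085262 = 0x2C505F643F6BE3CE; invert → 0xD3AFA09BC0941C31; add 1 → 0xD3AFA09BC0941C32.
Split into bytes (most-significant first): D3 AF A0 9B C0 94 1C 32.
In little-endian order the low byte comes first in memory.
So at ascending addresses the bytes are 32 1C 94 C0 9B A0 AF D3.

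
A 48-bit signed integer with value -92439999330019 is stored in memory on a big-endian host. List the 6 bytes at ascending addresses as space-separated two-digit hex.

Two's complement of -92439999330019 in 48 bits: 92439999330019 = 0x5412DD52B6E3; invert → 0xABED22AD491C; add 1 → 0xABED22AD491D.
Split into bytes (most-significant first): AB ED 22 AD 49 1D.
Big-endian stores the most-significant byte at the lowest address.
So the memory order matches the most-significant-first order: AB ED 22 AD 49 1D.

AB ED 22 AD 49 1D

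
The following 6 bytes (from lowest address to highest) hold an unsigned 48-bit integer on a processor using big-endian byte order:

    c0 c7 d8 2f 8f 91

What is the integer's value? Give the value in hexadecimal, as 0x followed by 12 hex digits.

0xC0C7D82F8F91

In big-endian order the high byte comes first in memory.
The bytes are already most-significant first: 0xC0C7D82F8F91.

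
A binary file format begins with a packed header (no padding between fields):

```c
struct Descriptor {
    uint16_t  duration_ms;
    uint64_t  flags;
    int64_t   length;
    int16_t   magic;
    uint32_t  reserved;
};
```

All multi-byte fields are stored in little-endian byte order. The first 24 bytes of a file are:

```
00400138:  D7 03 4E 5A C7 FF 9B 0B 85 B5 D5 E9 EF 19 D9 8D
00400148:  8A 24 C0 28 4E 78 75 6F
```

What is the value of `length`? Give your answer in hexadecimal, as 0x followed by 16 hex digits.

0x248A8DD919EFE9D5

`length` follows `duration_ms` (2 B), `flags` (8 B), so it starts at offset 2 + 8 = 10 and occupies 8 bytes.
Bytes at offsets 10..17: D5 E9 EF 19 D9 8D 8A 24.
In little-endian order the low byte comes first in memory.
Reassemble most-significant byte first: 24 8A 8D D9 19 EF E9 D5 → 0x248A8DD919EFE9D5.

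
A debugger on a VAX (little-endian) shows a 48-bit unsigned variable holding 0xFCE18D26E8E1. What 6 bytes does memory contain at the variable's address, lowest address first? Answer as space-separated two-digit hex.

Split into bytes (most-significant first): FC E1 8D 26 E8 E1.
In little-endian order the low byte comes first in memory.
So at ascending addresses the bytes are E1 E8 26 8D E1 FC.

E1 E8 26 8D E1 FC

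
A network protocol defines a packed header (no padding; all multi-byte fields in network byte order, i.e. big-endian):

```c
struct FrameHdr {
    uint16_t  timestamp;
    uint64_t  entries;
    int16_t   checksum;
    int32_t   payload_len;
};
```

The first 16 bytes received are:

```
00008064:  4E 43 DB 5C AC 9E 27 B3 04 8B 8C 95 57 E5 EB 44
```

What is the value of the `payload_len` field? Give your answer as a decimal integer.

`payload_len` follows `timestamp` (2 B), `entries` (8 B), `checksum` (2 B), so it starts at offset 2 + 8 + 2 = 12 and occupies 4 bytes.
Bytes at offsets 12..15: 57 E5 EB 44.
In big-endian order the high byte comes first in memory.
The bytes are already most-significant first: 0x57E5EB44.
0x57E5EB44 = 1474685764.

1474685764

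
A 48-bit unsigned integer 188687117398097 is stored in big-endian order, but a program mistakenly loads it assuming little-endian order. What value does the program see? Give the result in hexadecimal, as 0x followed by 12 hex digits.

188687117398097 in 48-bit hexadecimal is 0xAB9C249B3051.
Stored big-endian, the bytes at ascending addresses are AB 9C 24 9B 30 51.
Read back as little-endian, the first byte is least significant, giving 0x51309B249CAB.

0x51309B249CAB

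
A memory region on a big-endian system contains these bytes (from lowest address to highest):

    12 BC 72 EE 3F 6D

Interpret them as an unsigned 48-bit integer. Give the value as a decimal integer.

20600591368045

In big-endian order the high byte comes first in memory.
The bytes are already most-significant first: 0x12BC72EE3F6D.
0x12BC72EE3F6D = 20600591368045.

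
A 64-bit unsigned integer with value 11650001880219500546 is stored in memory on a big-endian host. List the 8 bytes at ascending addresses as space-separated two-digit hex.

11650001880219500546 in hexadecimal, padded to 64 bits, is 0xA1AD1EFC571DC002.
Split into bytes (most-significant first): A1 AD 1E FC 57 1D C0 02.
Big-endian stores the most-significant byte at the lowest address.
So the memory order matches the most-significant-first order: A1 AD 1E FC 57 1D C0 02.

A1 AD 1E FC 57 1D C0 02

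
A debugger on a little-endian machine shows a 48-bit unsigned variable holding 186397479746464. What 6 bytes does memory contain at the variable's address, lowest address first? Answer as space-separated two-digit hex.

186397479746464 in hexadecimal, padded to 48 bits, is 0xA9870B913BA0.
Split into bytes (most-significant first): A9 87 0B 91 3B A0.
Little-endian stores the least-significant byte at the lowest address.
So at ascending addresses the bytes are A0 3B 91 0B 87 A9.

A0 3B 91 0B 87 A9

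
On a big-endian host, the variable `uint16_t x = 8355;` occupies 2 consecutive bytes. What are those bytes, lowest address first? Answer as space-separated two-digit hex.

8355 in hexadecimal, padded to 16 bits, is 0x20A3.
Split into bytes (most-significant first): 20 A3.
Big-endian: lowest address holds the most-significant byte.
So the memory order matches the most-significant-first order: 20 A3.

20 A3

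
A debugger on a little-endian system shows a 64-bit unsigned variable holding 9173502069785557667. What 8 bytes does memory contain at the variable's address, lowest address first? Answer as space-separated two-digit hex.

9173502069785557667 in hexadecimal, padded to 64 bits, is 0x7F4ED38777E0FAA3.
Split into bytes (most-significant first): 7F 4E D3 87 77 E0 FA A3.
Little-endian stores the least-significant byte at the lowest address.
So at ascending addresses the bytes are A3 FA E0 77 87 D3 4E 7F.

A3 FA E0 77 87 D3 4E 7F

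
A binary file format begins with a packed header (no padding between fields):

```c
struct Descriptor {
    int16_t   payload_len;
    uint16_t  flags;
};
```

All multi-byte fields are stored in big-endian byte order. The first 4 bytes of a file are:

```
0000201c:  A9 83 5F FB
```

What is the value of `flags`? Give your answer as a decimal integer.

`flags` follows `payload_len` (2 bytes), so it starts at byte offset 2 and occupies 2 bytes.
Bytes at offsets 2..3: 5F FB.
Big-endian: lowest address holds the most-significant byte.
The bytes are already most-significant first: 0x5FFB.
0x5FFB = 24571.

24571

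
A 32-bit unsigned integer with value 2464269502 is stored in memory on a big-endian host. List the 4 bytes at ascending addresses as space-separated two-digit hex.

2464269502 in hexadecimal, padded to 32 bits, is 0x92E1C4BE.
Split into bytes (most-significant first): 92 E1 C4 BE.
In big-endian order the high byte comes first in memory.
So the memory order matches the most-significant-first order: 92 E1 C4 BE.

92 E1 C4 BE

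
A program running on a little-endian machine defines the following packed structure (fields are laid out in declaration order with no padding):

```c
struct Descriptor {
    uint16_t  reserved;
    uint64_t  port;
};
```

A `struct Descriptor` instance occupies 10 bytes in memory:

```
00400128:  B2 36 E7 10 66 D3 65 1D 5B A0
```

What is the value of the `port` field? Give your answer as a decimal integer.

11554861592124723431

`port` follows `reserved` (2 bytes), so it starts at byte offset 2 and occupies 8 bytes.
Bytes at offsets 2..9: E7 10 66 D3 65 1D 5B A0.
Little-endian: lowest address holds the least-significant byte.
Reassemble most-significant byte first: A0 5B 1D 65 D3 66 10 E7 → 0xA05B1D65D36610E7.
0xA05B1D65D36610E7 = 11554861592124723431.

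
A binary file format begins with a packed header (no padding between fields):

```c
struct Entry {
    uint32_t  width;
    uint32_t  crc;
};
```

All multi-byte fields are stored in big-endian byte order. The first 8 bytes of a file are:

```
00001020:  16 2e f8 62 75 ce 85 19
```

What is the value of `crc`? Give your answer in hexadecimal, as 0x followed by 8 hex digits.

0x75CE8519

`crc` follows `width` (4 bytes), so it starts at byte offset 4 and occupies 4 bytes.
Bytes at offsets 4..7: 75 CE 85 19.
Big-endian stores the most-significant byte at the lowest address.
The bytes are already most-significant first: 0x75CE8519.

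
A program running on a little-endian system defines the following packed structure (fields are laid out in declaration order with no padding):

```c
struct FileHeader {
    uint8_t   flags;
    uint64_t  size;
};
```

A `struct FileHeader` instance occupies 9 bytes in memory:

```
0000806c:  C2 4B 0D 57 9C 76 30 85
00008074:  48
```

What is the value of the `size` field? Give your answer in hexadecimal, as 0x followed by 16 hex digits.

0x488530769C570D4B

`size` follows `flags` (1 byte), so it starts at byte offset 1 and occupies 8 bytes.
Bytes at offsets 1..8: 4B 0D 57 9C 76 30 85 48.
In little-endian order the low byte comes first in memory.
Reassemble most-significant byte first: 48 85 30 76 9C 57 0D 4B → 0x488530769C570D4B.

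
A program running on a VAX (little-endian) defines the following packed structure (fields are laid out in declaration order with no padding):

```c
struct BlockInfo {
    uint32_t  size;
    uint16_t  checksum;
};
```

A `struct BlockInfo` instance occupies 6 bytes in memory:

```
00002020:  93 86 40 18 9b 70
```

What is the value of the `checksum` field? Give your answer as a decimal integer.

`checksum` follows `size` (4 bytes), so it starts at byte offset 4 and occupies 2 bytes.
Bytes at offsets 4..5: 9B 70.
Little-endian stores the least-significant byte at the lowest address.
Reassemble most-significant byte first: 70 9B → 0x709B.
0x709B = 28827.

28827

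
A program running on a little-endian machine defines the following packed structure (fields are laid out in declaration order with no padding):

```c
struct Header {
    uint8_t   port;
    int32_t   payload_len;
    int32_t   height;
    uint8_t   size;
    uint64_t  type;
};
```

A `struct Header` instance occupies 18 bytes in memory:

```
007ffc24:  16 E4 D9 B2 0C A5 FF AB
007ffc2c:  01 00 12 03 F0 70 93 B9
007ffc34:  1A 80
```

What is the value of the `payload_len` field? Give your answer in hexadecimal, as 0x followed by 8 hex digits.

0x0CB2D9E4

`payload_len` follows `port` (1 byte), so it starts at byte offset 1 and occupies 4 bytes.
Bytes at offsets 1..4: E4 D9 B2 0C.
In little-endian order the low byte comes first in memory.
Reassemble most-significant byte first: 0C B2 D9 E4 → 0x0CB2D9E4.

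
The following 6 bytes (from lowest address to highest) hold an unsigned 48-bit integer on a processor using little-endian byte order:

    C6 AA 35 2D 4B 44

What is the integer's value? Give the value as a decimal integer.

75089671727814

Little-endian: lowest address holds the least-significant byte.
Reassemble most-significant byte first: 44 4B 2D 35 AA C6 → 0x444B2D35AAC6.
0x444B2D35AAC6 = 75089671727814.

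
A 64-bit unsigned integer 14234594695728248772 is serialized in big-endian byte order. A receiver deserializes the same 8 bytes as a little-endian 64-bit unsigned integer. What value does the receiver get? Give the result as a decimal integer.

14234594695728248772 in 64-bit hexadecimal is 0xC58B7075288AB7C4.
Stored big-endian, the bytes at ascending addresses are C5 8B 70 75 28 8A B7 C4.
Read back as little-endian, the first byte is least significant, giving 0xC4B78A2875708BC5.
0xC4B78A2875708BC5 = 14174950258545560517.

14174950258545560517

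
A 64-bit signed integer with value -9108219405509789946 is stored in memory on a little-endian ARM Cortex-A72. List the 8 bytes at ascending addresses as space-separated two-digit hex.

Two's complement of -9108219405509789946 in 64 bits: 9108219405509789946 = 0x7E66E54AB9BB08FA; invert → 0x81991AB54644F705; add 1 → 0x81991AB54644F706.
Split into bytes (most-significant first): 81 99 1A B5 46 44 F7 06.
Little-endian: lowest address holds the least-significant byte.
So at ascending addresses the bytes are 06 F7 44 46 B5 1A 99 81.

06 F7 44 46 B5 1A 99 81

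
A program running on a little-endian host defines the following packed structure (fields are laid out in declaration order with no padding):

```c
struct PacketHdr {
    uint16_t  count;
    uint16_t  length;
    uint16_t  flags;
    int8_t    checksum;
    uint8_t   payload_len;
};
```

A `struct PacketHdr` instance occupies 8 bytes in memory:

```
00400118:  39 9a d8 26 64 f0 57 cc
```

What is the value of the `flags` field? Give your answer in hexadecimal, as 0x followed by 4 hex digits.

0xF064

`flags` follows `count` (2 B), `length` (2 B), so it starts at offset 2 + 2 = 4 and occupies 2 bytes.
Bytes at offsets 4..5: 64 F0.
In little-endian order the low byte comes first in memory.
Reassemble most-significant byte first: F0 64 → 0xF064.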